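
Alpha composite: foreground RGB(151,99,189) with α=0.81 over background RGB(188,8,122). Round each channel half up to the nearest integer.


C = α×F + (1-α)×B, with 1-α = 0.19
R: 0.81×151 + 0.19×188 = 122.31 + 35.72 = 158.03 → 158
G: 0.81×99 + 0.19×8 = 80.19 + 1.52 = 81.71 → 82
B: 0.81×189 + 0.19×122 = 153.09 + 23.18 = 176.27 → 176
= RGB(158, 82, 176)


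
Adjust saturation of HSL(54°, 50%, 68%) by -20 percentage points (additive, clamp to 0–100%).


Original S = 50%
Adjustment = -20 percentage points
New S = 50 + (-20) = 30
Clamp to [0, 100] → 30
= HSL(54°, 30%, 68%)


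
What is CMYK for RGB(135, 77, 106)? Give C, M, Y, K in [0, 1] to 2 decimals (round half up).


R'=135/255≈0.5294, G'=77/255≈0.3020, B'=106/255≈0.4157
K = 1 - max(R',G',B') = 1 - 135/255 = 120/255 = 0.47058… → 0.47
(1-R'-K)/(1-K) simplifies to (max-R)/max with max = 135:
C = (135-135)/135 = 0/135 = 0 → 0.00
M = (135-77)/135 = 58/135 = 0.42962… → 0.43
Y = (135-106)/135 = 29/135 = 0.21481… → 0.21
= CMYK(0.00, 0.43, 0.21, 0.47)


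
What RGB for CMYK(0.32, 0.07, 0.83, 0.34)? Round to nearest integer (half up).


R = 255 × (1-C) × (1-K) = 255 × 0.68 × 0.66 = 114.444 → 114
G = 255 × (1-M) × (1-K) = 255 × 0.93 × 0.66 = 156.519 → 157
B = 255 × (1-Y) × (1-K) = 255 × 0.17 × 0.66 = 28.611 → 29
= RGB(114, 157, 29)


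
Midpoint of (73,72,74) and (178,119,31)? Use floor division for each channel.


Midpoint: each channel = ⌊(C₁+C₂)/2⌋
R: ⌊(73+178)/2⌋ = 125
G: ⌊(72+119)/2⌋ = 95
B: ⌊(74+31)/2⌋ = 52
= RGB(125, 95, 52)


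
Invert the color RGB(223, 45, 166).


Invert: (255-R, 255-G, 255-B)
R: 255-223 = 32
G: 255-45 = 210
B: 255-166 = 89
= RGB(32, 210, 89)


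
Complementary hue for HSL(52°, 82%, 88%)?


Complement = opposite side of color wheel = hue + 180°
H' = (52 + 180) mod 360 = 232°
S and L unchanged.
= HSL(232°, 82%, 88%)


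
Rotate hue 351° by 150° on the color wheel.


New hue = (H + rotation) mod 360
New hue = (351 + 150) mod 360
= 501 mod 360
= 141°


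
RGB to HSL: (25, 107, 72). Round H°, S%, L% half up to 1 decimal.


Normalize: R'=25/255≈0.0980, G'=107/255≈0.4196, B'=72/255≈0.2824
Max=107/255, Min=25/255, Δ=Max-Min=82/255
L = (Max+Min)/2 = (107+25)/510 = 132/510 = 0.25882… → L = 25.9%
L ≤ 0.5 → S = Δ/(Max+Min) = 82/(107+25) = 82/132 = 0.62121… → S = 62.1%
(the 1/255 factors cancel in S and H, so raw channel differences can be used)
Max is G' → H = 60 × ((B-R)/Δ + 2) = 60 × ((72-25)/82 + 2)
  47/82 + 2 = 0.5731… + 2 = 2.5731…
  H = 60 × 2.5731… = 154.390…° → H = 154.4°
= HSL(154.4°, 62.1%, 25.9%)


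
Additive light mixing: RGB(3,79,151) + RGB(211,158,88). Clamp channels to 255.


Additive: each channel = min(255, C₁+C₂)
R: 3+211 = 214 → 214
G: 79+158 = 237 → 237
B: 151+88 = 239 → 239
= RGB(214, 237, 239)


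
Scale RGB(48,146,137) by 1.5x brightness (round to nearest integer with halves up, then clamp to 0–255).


Multiply each channel by 1.5, round half up, clamp to [0, 255]
R: 48×1.5 = 72
G: 146×1.5 = 219
B: 137×1.5 = 205.5 → round → 206
= RGB(72, 219, 206)


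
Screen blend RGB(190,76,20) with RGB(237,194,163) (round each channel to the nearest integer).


Screen: C = 255 - (255-A)×(255-B)/255, rounded to nearest integer
R: 255 - (255-190)×(255-237)/255 = 255 - 1170/255 ≈ 255 - 4.588 = 250.412 → 250
G: 255 - (255-76)×(255-194)/255 = 255 - 10919/255 ≈ 255 - 42.820 = 212.180 → 212
B: 255 - (255-20)×(255-163)/255 = 255 - 21620/255 ≈ 255 - 84.784 = 170.216 → 170
= RGB(250, 212, 170)


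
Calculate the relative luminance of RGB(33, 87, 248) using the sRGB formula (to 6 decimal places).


Linearize each channel (sRGB transfer function): c = v/255; c_lin = c/12.92 if c ≤ 0.04045, else ((c+0.055)/1.055)^2.4
  R: 33/255 ≈ 0.129412 > 0.04045 → ((0.129412+0.055)/1.055)^2.4 ≈ 0.015209
  G: 87/255 ≈ 0.341176 > 0.04045 → ((0.341176+0.055)/1.055)^2.4 ≈ 0.095307
  B: 248/255 ≈ 0.972549 > 0.04045 → ((0.972549+0.055)/1.055)^2.4 ≈ 0.938686
R_lin = 0.015209, G_lin = 0.095307, B_lin = 0.938686
L = 0.2126×R + 0.7152×G + 0.0722×B
L = 0.2126×0.015209 + 0.7152×0.095307 + 0.0722×0.938686
L ≈ 0.139170


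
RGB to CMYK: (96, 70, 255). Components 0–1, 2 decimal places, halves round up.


R'=96/255≈0.3765, G'=70/255≈0.2745, B'=255/255≈1.0000
K = 1 - max(R',G',B') = 1 - 255/255 = 0/255 = 0 → 0.00
(1-R'-K)/(1-K) simplifies to (max-R)/max with max = 255:
C = (255-96)/255 = 159/255 = 0.62352… → 0.62
M = (255-70)/255 = 185/255 = 0.72549… → 0.73
Y = (255-255)/255 = 0/255 = 0 → 0.00
= CMYK(0.62, 0.73, 0.00, 0.00)


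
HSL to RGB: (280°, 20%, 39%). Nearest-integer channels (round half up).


H=280°, S=0.20, L=0.39
C = (1-|2L-1|)×S = (1-|-0.22|)×0.20 = 0.156
H' = H/60 = 280/60 ≈ 4.6667; X = C×(1-|H' mod 2 - 1|) = 0.104
m = L - C/2 = 0.39 - 0.078 = 0.312
Sector ⌊H'⌋ = 4 → (R',G',B') = (0.104, 0.0, 0.156)
RGB = ((R'+m)×255, (G'+m)×255, (B'+m)×255) = (106.08, 79.56, 119.34)
Round half up → RGB(106, 80, 119)


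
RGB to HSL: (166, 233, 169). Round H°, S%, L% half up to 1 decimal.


Normalize: R'=166/255≈0.6510, G'=233/255≈0.9137, B'=169/255≈0.6627
Max=233/255, Min=166/255, Δ=Max-Min=67/255
L = (Max+Min)/2 = (233+166)/510 = 399/510 = 0.78235… → L = 78.2%
L > 0.5 → S = Δ/(2-Max-Min) = 67/(510-233-166) = 67/111 = 0.60360… → S = 60.4%
(the 1/255 factors cancel in S and H, so raw channel differences can be used)
Max is G' → H = 60 × ((B-R)/Δ + 2) = 60 × ((169-166)/67 + 2)
  3/67 + 2 = 0.0447… + 2 = 2.0447…
  H = 60 × 2.0447… = 122.686…° → H = 122.7°
= HSL(122.7°, 60.4%, 78.2%)


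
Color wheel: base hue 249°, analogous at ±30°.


Base hue: 249°
Left analog: (249 - 30) mod 360 = 219°
Right analog: (249 + 30) mod 360 = 279°
Analogous hues = 219° and 279°


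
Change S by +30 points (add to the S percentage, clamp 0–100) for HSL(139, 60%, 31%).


Original S = 60%
Adjustment = +30 percentage points
New S = 60 + (30) = 90
Clamp to [0, 100] → 90
= HSL(139°, 90%, 31%)


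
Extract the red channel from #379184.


Color: #379184
R = 37 = 55
G = 91 = 145
B = 84 = 132
Red = 55


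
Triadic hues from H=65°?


Triadic: equally spaced at 120° intervals
H1 = 65°
H2 = (65 + 120) mod 360 = 185°
H3 = (65 + 240) mod 360 = 305°
Triadic = 65°, 185°, 305°


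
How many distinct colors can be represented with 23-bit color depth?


Colors = 2^bits = 2^23
= 8,388,608 colors


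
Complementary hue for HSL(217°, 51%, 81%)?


Complement = opposite side of color wheel = hue + 180°
H' = (217 + 180) mod 360 = 37°
S and L unchanged.
= HSL(37°, 51%, 81%)


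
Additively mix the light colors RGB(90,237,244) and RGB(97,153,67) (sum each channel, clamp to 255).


Additive: each channel = min(255, C₁+C₂)
R: 90+97 = 187 → 187
G: 237+153 = 390 → 255
B: 244+67 = 311 → 255
= RGB(187, 255, 255)


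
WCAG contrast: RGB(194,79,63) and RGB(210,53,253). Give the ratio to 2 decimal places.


Linearize each sRGB channel c=v/255: c/12.92 if c ≤ 0.04045 else ((c+0.055)/1.055)^2.4
L = 0.2126×R_lin + 0.7152×G_lin + 0.0722×B_lin
Color 1 (194,79,63):
  R=194: 194/255≈0.7608 > 0.04045 → ((0.7608+0.055)/1.055)^2.4 ≈ 0.53948
  G=79: 79/255≈0.3098 > 0.04045 → ((0.3098+0.055)/1.055)^2.4 ≈ 0.07819
  B=63: 63/255≈0.2471 > 0.04045 → ((0.2471+0.055)/1.055)^2.4 ≈ 0.04971
  L1 = 0.2126×0.53948 + 0.7152×0.07819 + 0.0722×0.04971 ≈ 0.17420
Color 2 (210,53,253):
  R=210: 210/255≈0.8235 > 0.04045 → ((0.8235+0.055)/1.055)^2.4 ≈ 0.64448
  G=53: 53/255≈0.2078 > 0.04045 → ((0.2078+0.055)/1.055)^2.4 ≈ 0.03560
  B=253: 253/255≈0.9922 > 0.04045 → ((0.9922+0.055)/1.055)^2.4 ≈ 0.98225
  L2 = 0.2126×0.64448 + 0.7152×0.03560 + 0.0722×0.98225 ≈ 0.23340
Lighter = 0.23340, Darker = 0.17420
Ratio = (L_lighter + 0.05) / (L_darker + 0.05)
Ratio = (0.23340 + 0.05) / (0.17420 + 0.05) = 0.28340 / 0.22420 ≈ 1.2640
Ratio ≈ 1.26:1


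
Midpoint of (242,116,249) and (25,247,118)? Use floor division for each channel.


Midpoint: each channel = ⌊(C₁+C₂)/2⌋
R: ⌊(242+25)/2⌋ = 133
G: ⌊(116+247)/2⌋ = 181
B: ⌊(249+118)/2⌋ = 183
= RGB(133, 181, 183)


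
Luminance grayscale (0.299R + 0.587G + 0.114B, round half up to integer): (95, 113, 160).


Gray = 0.299×R + 0.587×G + 0.114×B
Gray = 0.299×95 + 0.587×113 + 0.114×160
Gray = 28.405 + 66.331 + 18.240
Gray = 112.976 → round half up → 113
Gray = 113


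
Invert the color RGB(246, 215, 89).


Invert: (255-R, 255-G, 255-B)
R: 255-246 = 9
G: 255-215 = 40
B: 255-89 = 166
= RGB(9, 40, 166)


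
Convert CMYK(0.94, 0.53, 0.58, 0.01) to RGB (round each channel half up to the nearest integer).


R = 255 × (1-C) × (1-K) = 255 × 0.06 × 0.99 = 15.147 → 15
G = 255 × (1-M) × (1-K) = 255 × 0.47 × 0.99 = 118.6515 → 119
B = 255 × (1-Y) × (1-K) = 255 × 0.42 × 0.99 = 106.029 → 106
= RGB(15, 119, 106)


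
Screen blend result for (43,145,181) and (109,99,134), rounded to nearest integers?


Screen: C = 255 - (255-A)×(255-B)/255, rounded to nearest integer
R: 255 - (255-43)×(255-109)/255 = 255 - 30952/255 ≈ 255 - 121.380 = 133.620 → 134
G: 255 - (255-145)×(255-99)/255 = 255 - 17160/255 ≈ 255 - 67.294 = 187.706 → 188
B: 255 - (255-181)×(255-134)/255 = 255 - 8954/255 ≈ 255 - 35.114 = 219.886 → 220
= RGB(134, 188, 220)


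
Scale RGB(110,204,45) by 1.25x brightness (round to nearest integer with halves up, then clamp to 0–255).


Multiply each channel by 1.25, round half up, clamp to [0, 255]
R: 110×1.25 = 137.5 → round → 138
G: 204×1.25 = 255
B: 45×1.25 = 56.25 → round → 56
= RGB(138, 255, 56)


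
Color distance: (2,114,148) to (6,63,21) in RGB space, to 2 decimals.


d = √[(R₁-R₂)² + (G₁-G₂)² + (B₁-B₂)²]
d = √[(2-6)² + (114-63)² + (148-21)²]
d = √[16 + 2601 + 16129]
d = √18746
d ≈ 136.92


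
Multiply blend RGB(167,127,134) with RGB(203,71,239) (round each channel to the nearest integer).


Multiply: C = A×B/255, rounded to nearest integer
R: 167×203/255 = 33901/255 ≈ 132.945 → 133
G: 127×71/255 = 9017/255 ≈ 35.361 → 35
B: 134×239/255 = 32026/255 ≈ 125.592 → 126
= RGB(133, 35, 126)


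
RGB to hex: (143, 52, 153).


R = 143 → 8F (hex)
G = 52 → 34 (hex)
B = 153 → 99 (hex)
Hex = #8F3499


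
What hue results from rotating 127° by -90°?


New hue = (H + rotation) mod 360
New hue = (127 -90) mod 360
= 37 mod 360
= 37°


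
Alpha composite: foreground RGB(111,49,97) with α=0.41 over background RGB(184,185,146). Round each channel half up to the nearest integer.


C = α×F + (1-α)×B, with 1-α = 0.59
R: 0.41×111 + 0.59×184 = 45.51 + 108.56 = 154.07 → 154
G: 0.41×49 + 0.59×185 = 20.09 + 109.15 = 129.24 → 129
B: 0.41×97 + 0.59×146 = 39.77 + 86.14 = 125.91 → 126
= RGB(154, 129, 126)


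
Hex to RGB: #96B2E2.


96 → 150 (R)
B2 → 178 (G)
E2 → 226 (B)
= RGB(150, 178, 226)


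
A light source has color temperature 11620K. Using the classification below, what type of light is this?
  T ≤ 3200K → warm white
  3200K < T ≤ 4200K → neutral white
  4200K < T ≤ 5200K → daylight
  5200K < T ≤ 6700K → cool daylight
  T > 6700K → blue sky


Temperature: 11620K
11620K > 6700K → blue sky
Classification: blue sky


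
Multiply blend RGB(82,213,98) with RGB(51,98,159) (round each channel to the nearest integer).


Multiply: C = A×B/255, rounded to nearest integer
R: 82×51/255 = 4182/255 ≈ 16.400 → 16
G: 213×98/255 = 20874/255 ≈ 81.859 → 82
B: 98×159/255 = 15582/255 ≈ 61.106 → 61
= RGB(16, 82, 61)


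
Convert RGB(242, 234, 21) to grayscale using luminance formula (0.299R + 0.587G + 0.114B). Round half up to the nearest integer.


Gray = 0.299×R + 0.587×G + 0.114×B
Gray = 0.299×242 + 0.587×234 + 0.114×21
Gray = 72.358 + 137.358 + 2.394
Gray = 212.110 → round half up → 212
Gray = 212


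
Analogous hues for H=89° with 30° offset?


Base hue: 89°
Left analog: (89 - 30) mod 360 = 59°
Right analog: (89 + 30) mod 360 = 119°
Analogous hues = 59° and 119°


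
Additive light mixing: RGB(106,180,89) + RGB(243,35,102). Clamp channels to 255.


Additive: each channel = min(255, C₁+C₂)
R: 106+243 = 349 → 255
G: 180+35 = 215 → 215
B: 89+102 = 191 → 191
= RGB(255, 215, 191)


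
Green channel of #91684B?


Color: #91684B
R = 91 = 145
G = 68 = 104
B = 4B = 75
Green = 104


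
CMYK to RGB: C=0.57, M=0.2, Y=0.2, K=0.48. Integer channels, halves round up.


R = 255 × (1-C) × (1-K) = 255 × 0.43 × 0.52 = 57.018 → 57
G = 255 × (1-M) × (1-K) = 255 × 0.80 × 0.52 = 106.08 → 106
B = 255 × (1-Y) × (1-K) = 255 × 0.80 × 0.52 = 106.08 → 106
= RGB(57, 106, 106)


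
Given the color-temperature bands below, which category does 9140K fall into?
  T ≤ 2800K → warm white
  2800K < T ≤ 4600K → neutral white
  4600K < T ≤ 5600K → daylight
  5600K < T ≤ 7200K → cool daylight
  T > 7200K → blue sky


Temperature: 9140K
9140K > 7200K → blue sky
Classification: blue sky


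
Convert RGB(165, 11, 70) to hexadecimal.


R = 165 → A5 (hex)
G = 11 → 0B (hex)
B = 70 → 46 (hex)
Hex = #A50B46


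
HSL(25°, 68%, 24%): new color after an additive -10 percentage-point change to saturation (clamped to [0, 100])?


Original S = 68%
Adjustment = -10 percentage points
New S = 68 + (-10) = 58
Clamp to [0, 100] → 58
= HSL(25°, 58%, 24%)


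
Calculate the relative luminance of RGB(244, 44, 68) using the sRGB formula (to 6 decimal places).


Linearize each channel (sRGB transfer function): c = v/255; c_lin = c/12.92 if c ≤ 0.04045, else ((c+0.055)/1.055)^2.4
  R: 244/255 ≈ 0.956863 > 0.04045 → ((0.956863+0.055)/1.055)^2.4 ≈ 0.904661
  G: 44/255 ≈ 0.172549 > 0.04045 → ((0.172549+0.055)/1.055)^2.4 ≈ 0.025187
  B: 68/255 ≈ 0.266667 > 0.04045 → ((0.266667+0.055)/1.055)^2.4 ≈ 0.057805
R_lin = 0.904661, G_lin = 0.025187, B_lin = 0.057805
L = 0.2126×R + 0.7152×G + 0.0722×B
L = 0.2126×0.904661 + 0.7152×0.025187 + 0.0722×0.057805
L ≈ 0.214518


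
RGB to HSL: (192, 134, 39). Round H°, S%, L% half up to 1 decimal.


Normalize: R'=192/255≈0.7529, G'=134/255≈0.5255, B'=39/255≈0.1529
Max=192/255, Min=39/255, Δ=Max-Min=153/255
L = (Max+Min)/2 = (192+39)/510 = 231/510 = 0.45294… → L = 45.3%
L ≤ 0.5 → S = Δ/(Max+Min) = 153/(192+39) = 153/231 = 0.66233… → S = 66.2%
(the 1/255 factors cancel in S and H, so raw channel differences can be used)
Max is R' → H = 60 × (((G-B)/Δ) mod 6) = 60 × (((134-39)/153) mod 6)
  95/153 = 0.6209…
  H = 60 × 0.6209… = 37.254…° → H = 37.3°
= HSL(37.3°, 66.2%, 45.3%)


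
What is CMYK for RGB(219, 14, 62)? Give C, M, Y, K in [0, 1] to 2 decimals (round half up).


R'=219/255≈0.8588, G'=14/255≈0.0549, B'=62/255≈0.2431
K = 1 - max(R',G',B') = 1 - 219/255 = 36/255 = 0.14117… → 0.14
(1-R'-K)/(1-K) simplifies to (max-R)/max with max = 219:
C = (219-219)/219 = 0/219 = 0 → 0.00
M = (219-14)/219 = 205/219 = 0.93607… → 0.94
Y = (219-62)/219 = 157/219 = 0.71689… → 0.72
= CMYK(0.00, 0.94, 0.72, 0.14)


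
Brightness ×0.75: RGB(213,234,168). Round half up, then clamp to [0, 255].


Multiply each channel by 0.75, round half up, clamp to [0, 255]
R: 213×0.75 = 159.75 → round → 160
G: 234×0.75 = 175.5 → round → 176
B: 168×0.75 = 126
= RGB(160, 176, 126)


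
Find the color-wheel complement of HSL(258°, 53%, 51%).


Complement = opposite side of color wheel = hue + 180°
H' = (258 + 180) mod 360 = 78°
S and L unchanged.
= HSL(78°, 53%, 51%)


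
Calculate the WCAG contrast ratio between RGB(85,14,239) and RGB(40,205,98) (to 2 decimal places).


Linearize each sRGB channel c=v/255: c/12.92 if c ≤ 0.04045 else ((c+0.055)/1.055)^2.4
L = 0.2126×R_lin + 0.7152×G_lin + 0.0722×B_lin
Color 1 (85,14,239):
  R=85: 85/255≈0.3333 > 0.04045 → ((0.3333+0.055)/1.055)^2.4 ≈ 0.09084
  G=14: 14/255≈0.0549 > 0.04045 → ((0.0549+0.055)/1.055)^2.4 ≈ 0.00439
  B=239: 239/255≈0.9373 > 0.04045 → ((0.9373+0.055)/1.055)^2.4 ≈ 0.86316
  L1 = 0.2126×0.09084 + 0.7152×0.00439 + 0.0722×0.86316 ≈ 0.08477
Color 2 (40,205,98):
  R=40: 40/255≈0.1569 > 0.04045 → ((0.1569+0.055)/1.055)^2.4 ≈ 0.02122
  G=205: 205/255≈0.8039 > 0.04045 → ((0.8039+0.055)/1.055)^2.4 ≈ 0.61050
  B=98: 98/255≈0.3843 > 0.04045 → ((0.3843+0.055)/1.055)^2.4 ≈ 0.12214
  L2 = 0.2126×0.02122 + 0.7152×0.61050 + 0.0722×0.12214 ≈ 0.44996
Lighter = 0.44996, Darker = 0.08477
Ratio = (L_lighter + 0.05) / (L_darker + 0.05)
Ratio = (0.44996 + 0.05) / (0.08477 + 0.05) = 0.49996 / 0.13477 ≈ 3.7096
Ratio ≈ 3.71:1


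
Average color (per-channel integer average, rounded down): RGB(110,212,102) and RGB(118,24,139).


Midpoint: each channel = ⌊(C₁+C₂)/2⌋
R: ⌊(110+118)/2⌋ = 114
G: ⌊(212+24)/2⌋ = 118
B: ⌊(102+139)/2⌋ = 120
= RGB(114, 118, 120)


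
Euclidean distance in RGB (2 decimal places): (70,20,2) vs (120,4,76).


d = √[(R₁-R₂)² + (G₁-G₂)² + (B₁-B₂)²]
d = √[(70-120)² + (20-4)² + (2-76)²]
d = √[2500 + 256 + 5476]
d = √8232
d ≈ 90.73


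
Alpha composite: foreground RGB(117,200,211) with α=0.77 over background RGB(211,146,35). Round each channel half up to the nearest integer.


C = α×F + (1-α)×B, with 1-α = 0.23
R: 0.77×117 + 0.23×211 = 90.09 + 48.53 = 138.62 → 139
G: 0.77×200 + 0.23×146 = 154.00 + 33.58 = 187.58 → 188
B: 0.77×211 + 0.23×35 = 162.47 + 8.05 = 170.52 → 171
= RGB(139, 188, 171)


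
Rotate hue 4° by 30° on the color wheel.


New hue = (H + rotation) mod 360
New hue = (4 + 30) mod 360
= 34 mod 360
= 34°


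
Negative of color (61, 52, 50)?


Invert: (255-R, 255-G, 255-B)
R: 255-61 = 194
G: 255-52 = 203
B: 255-50 = 205
= RGB(194, 203, 205)


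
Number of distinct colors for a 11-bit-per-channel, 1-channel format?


Total bits = 11 bits/channel × 1 channels = 11 bits
Distinct colors = 2^11
= 2,048 colors


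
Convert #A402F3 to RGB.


A4 → 164 (R)
02 → 2 (G)
F3 → 243 (B)
= RGB(164, 2, 243)


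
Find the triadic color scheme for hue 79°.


Triadic: equally spaced at 120° intervals
H1 = 79°
H2 = (79 + 120) mod 360 = 199°
H3 = (79 + 240) mod 360 = 319°
Triadic = 79°, 199°, 319°


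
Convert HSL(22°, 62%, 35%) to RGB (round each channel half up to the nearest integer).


H=22°, S=0.62, L=0.35
C = (1-|2L-1|)×S = (1-|-0.30|)×0.62 = 0.434
H' = H/60 = 22/60 ≈ 0.3667; X = C×(1-|H' mod 2 - 1|) ≈ 0.1591
m = L - C/2 = 0.35 - 0.217 = 0.133
Sector ⌊H'⌋ = 0 → (R',G',B') = (0.434, ≈0.1591, 0.0)
RGB = ((R'+m)×255, (G'+m)×255, (B'+m)×255) = (144.585, 74.494, 33.915)
Round half up → RGB(145, 74, 34)


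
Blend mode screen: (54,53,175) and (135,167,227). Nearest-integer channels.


Screen: C = 255 - (255-A)×(255-B)/255, rounded to nearest integer
R: 255 - (255-54)×(255-135)/255 = 255 - 24120/255 ≈ 255 - 94.588 = 160.412 → 160
G: 255 - (255-53)×(255-167)/255 = 255 - 17776/255 ≈ 255 - 69.710 = 185.290 → 185
B: 255 - (255-175)×(255-227)/255 = 255 - 2240/255 ≈ 255 - 8.784 = 246.216 → 246
= RGB(160, 185, 246)


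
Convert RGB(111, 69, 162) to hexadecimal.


R = 111 → 6F (hex)
G = 69 → 45 (hex)
B = 162 → A2 (hex)
Hex = #6F45A2


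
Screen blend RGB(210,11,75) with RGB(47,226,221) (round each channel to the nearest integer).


Screen: C = 255 - (255-A)×(255-B)/255, rounded to nearest integer
R: 255 - (255-210)×(255-47)/255 = 255 - 9360/255 ≈ 255 - 36.706 = 218.294 → 218
G: 255 - (255-11)×(255-226)/255 = 255 - 7076/255 ≈ 255 - 27.749 = 227.251 → 227
B: 255 - (255-75)×(255-221)/255 = 255 - 6120/255 ≈ 255 - 24.000 = 231.000 → 231
= RGB(218, 227, 231)


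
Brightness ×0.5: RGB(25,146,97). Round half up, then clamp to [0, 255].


Multiply each channel by 0.5, round half up, clamp to [0, 255]
R: 25×0.5 = 12.5 → round → 13
G: 146×0.5 = 73
B: 97×0.5 = 48.5 → round → 49
= RGB(13, 73, 49)


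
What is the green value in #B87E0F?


Color: #B87E0F
R = B8 = 184
G = 7E = 126
B = 0F = 15
Green = 126


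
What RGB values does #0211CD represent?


02 → 2 (R)
11 → 17 (G)
CD → 205 (B)
= RGB(2, 17, 205)


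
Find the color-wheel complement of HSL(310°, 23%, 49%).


Complement = opposite side of color wheel = hue + 180°
H' = (310 + 180) mod 360 = 130°
S and L unchanged.
= HSL(130°, 23%, 49%)


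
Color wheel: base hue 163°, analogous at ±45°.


Base hue: 163°
Left analog: (163 - 45) mod 360 = 118°
Right analog: (163 + 45) mod 360 = 208°
Analogous hues = 118° and 208°


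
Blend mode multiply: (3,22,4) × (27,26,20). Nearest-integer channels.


Multiply: C = A×B/255, rounded to nearest integer
R: 3×27/255 = 81/255 ≈ 0.318 → 0
G: 22×26/255 = 572/255 ≈ 2.243 → 2
B: 4×20/255 = 80/255 ≈ 0.314 → 0
= RGB(0, 2, 0)


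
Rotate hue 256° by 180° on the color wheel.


New hue = (H + rotation) mod 360
New hue = (256 + 180) mod 360
= 436 mod 360
= 76°


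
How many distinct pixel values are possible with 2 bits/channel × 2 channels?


Total bits = 2 bits/channel × 2 channels = 4 bits
Distinct pixel values = 2^4
= 16 pixel values


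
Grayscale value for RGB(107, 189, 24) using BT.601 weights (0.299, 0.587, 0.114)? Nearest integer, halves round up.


Gray = 0.299×R + 0.587×G + 0.114×B
Gray = 0.299×107 + 0.587×189 + 0.114×24
Gray = 31.993 + 110.943 + 2.736
Gray = 145.672 → round half up → 146
Gray = 146


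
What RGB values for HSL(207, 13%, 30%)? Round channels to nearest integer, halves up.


H=207°, S=0.13, L=0.30
C = (1-|2L-1|)×S = (1-|-0.40|)×0.13 = 0.078
H' = H/60 = 207/60 ≈ 3.4500; X = C×(1-|H' mod 2 - 1|) = 0.0429
m = L - C/2 = 0.30 - 0.039 = 0.261
Sector ⌊H'⌋ = 3 → (R',G',B') = (0.0, 0.0429, 0.078)
RGB = ((R'+m)×255, (G'+m)×255, (B'+m)×255) = (66.555, 77.4945, 86.445)
Round half up → RGB(67, 77, 86)


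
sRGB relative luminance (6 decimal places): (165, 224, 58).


Linearize each channel (sRGB transfer function): c = v/255; c_lin = c/12.92 if c ≤ 0.04045, else ((c+0.055)/1.055)^2.4
  R: 165/255 ≈ 0.647059 > 0.04045 → ((0.647059+0.055)/1.055)^2.4 ≈ 0.376262
  G: 224/255 ≈ 0.878431 > 0.04045 → ((0.878431+0.055)/1.055)^2.4 ≈ 0.745404
  B: 58/255 ≈ 0.227451 > 0.04045 → ((0.227451+0.055)/1.055)^2.4 ≈ 0.042311
R_lin = 0.376262, G_lin = 0.745404, B_lin = 0.042311
L = 0.2126×R + 0.7152×G + 0.0722×B
L = 0.2126×0.376262 + 0.7152×0.745404 + 0.0722×0.042311
L ≈ 0.616161


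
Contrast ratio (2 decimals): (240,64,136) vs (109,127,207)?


Linearize each sRGB channel c=v/255: c/12.92 if c ≤ 0.04045 else ((c+0.055)/1.055)^2.4
L = 0.2126×R_lin + 0.7152×G_lin + 0.0722×B_lin
Color 1 (240,64,136):
  R=240: 240/255≈0.9412 > 0.04045 → ((0.9412+0.055)/1.055)^2.4 ≈ 0.87137
  G=64: 64/255≈0.2510 > 0.04045 → ((0.2510+0.055)/1.055)^2.4 ≈ 0.05127
  B=136: 136/255≈0.5333 > 0.04045 → ((0.5333+0.055)/1.055)^2.4 ≈ 0.24620
  L1 = 0.2126×0.87137 + 0.7152×0.05127 + 0.0722×0.24620 ≈ 0.23970
Color 2 (109,127,207):
  R=109: 109/255≈0.4275 > 0.04045 → ((0.4275+0.055)/1.055)^2.4 ≈ 0.15293
  G=127: 127/255≈0.4980 > 0.04045 → ((0.4980+0.055)/1.055)^2.4 ≈ 0.21223
  B=207: 207/255≈0.8118 > 0.04045 → ((0.8118+0.055)/1.055)^2.4 ≈ 0.62396
  L2 = 0.2126×0.15293 + 0.7152×0.21223 + 0.0722×0.62396 ≈ 0.22935
Lighter = 0.23970, Darker = 0.22935
Ratio = (L_lighter + 0.05) / (L_darker + 0.05)
Ratio = (0.23970 + 0.05) / (0.22935 + 0.05) = 0.28970 / 0.27935 ≈ 1.0370
Ratio ≈ 1.04:1


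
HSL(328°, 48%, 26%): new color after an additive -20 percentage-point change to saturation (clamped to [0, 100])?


Original S = 48%
Adjustment = -20 percentage points
New S = 48 + (-20) = 28
Clamp to [0, 100] → 28
= HSL(328°, 28%, 26%)


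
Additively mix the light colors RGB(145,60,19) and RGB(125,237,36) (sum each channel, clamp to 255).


Additive: each channel = min(255, C₁+C₂)
R: 145+125 = 270 → 255
G: 60+237 = 297 → 255
B: 19+36 = 55 → 55
= RGB(255, 255, 55)


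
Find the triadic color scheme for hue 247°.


Triadic: equally spaced at 120° intervals
H1 = 247°
H2 = (247 + 120) mod 360 = 7°
H3 = (247 + 240) mod 360 = 127°
Triadic = 247°, 7°, 127°


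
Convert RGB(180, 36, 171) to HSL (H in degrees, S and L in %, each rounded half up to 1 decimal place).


Normalize: R'=180/255≈0.7059, G'=36/255≈0.1412, B'=171/255≈0.6706
Max=180/255, Min=36/255, Δ=Max-Min=144/255
L = (Max+Min)/2 = (180+36)/510 = 216/510 = 0.42352… → L = 42.4%
L ≤ 0.5 → S = Δ/(Max+Min) = 144/(180+36) = 144/216 = 0.66666… → S = 66.7%
(the 1/255 factors cancel in S and H, so raw channel differences can be used)
Max is R' → H = 60 × (((G-B)/Δ) mod 6) = 60 × (((36-171)/144) mod 6)
  (-135)/144 = -0.9375; negative, so add 6 → 5.0625
  H = 60 × 5.0625 = 303.75° → H = 303.8°
= HSL(303.8°, 66.7%, 42.4%)


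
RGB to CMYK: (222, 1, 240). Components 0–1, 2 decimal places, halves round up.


R'=222/255≈0.8706, G'=1/255≈0.0039, B'=240/255≈0.9412
K = 1 - max(R',G',B') = 1 - 240/255 = 15/255 = 0.05882… → 0.06
(1-R'-K)/(1-K) simplifies to (max-R)/max with max = 240:
C = (240-222)/240 = 18/240 = 0.075 → 0.08
M = (240-1)/240 = 239/240 = 0.99583… → 1.00
Y = (240-240)/240 = 0/240 = 0 → 0.00
= CMYK(0.08, 1.00, 0.00, 0.06)


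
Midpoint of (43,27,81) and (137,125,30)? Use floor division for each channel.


Midpoint: each channel = ⌊(C₁+C₂)/2⌋
R: ⌊(43+137)/2⌋ = 90
G: ⌊(27+125)/2⌋ = 76
B: ⌊(81+30)/2⌋ = 55
= RGB(90, 76, 55)


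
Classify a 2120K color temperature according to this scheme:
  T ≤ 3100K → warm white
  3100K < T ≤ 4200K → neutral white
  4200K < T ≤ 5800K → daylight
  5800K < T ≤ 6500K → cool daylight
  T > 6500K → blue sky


Temperature: 2120K
2120K ≤ 3100K → warm white
Classification: warm white


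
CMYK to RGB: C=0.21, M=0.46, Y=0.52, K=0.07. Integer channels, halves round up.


R = 255 × (1-C) × (1-K) = 255 × 0.79 × 0.93 = 187.3485 → 187
G = 255 × (1-M) × (1-K) = 255 × 0.54 × 0.93 = 128.061 → 128
B = 255 × (1-Y) × (1-K) = 255 × 0.48 × 0.93 = 113.832 → 114
= RGB(187, 128, 114)


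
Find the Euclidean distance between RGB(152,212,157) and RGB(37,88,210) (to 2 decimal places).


d = √[(R₁-R₂)² + (G₁-G₂)² + (B₁-B₂)²]
d = √[(152-37)² + (212-88)² + (157-210)²]
d = √[13225 + 15376 + 2809]
d = √31410
d ≈ 177.23


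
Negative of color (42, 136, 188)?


Invert: (255-R, 255-G, 255-B)
R: 255-42 = 213
G: 255-136 = 119
B: 255-188 = 67
= RGB(213, 119, 67)


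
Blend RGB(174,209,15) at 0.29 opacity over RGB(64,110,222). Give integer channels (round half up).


C = α×F + (1-α)×B, with 1-α = 0.71
R: 0.29×174 + 0.71×64 = 50.46 + 45.44 = 95.90 → 96
G: 0.29×209 + 0.71×110 = 60.61 + 78.10 = 138.71 → 139
B: 0.29×15 + 0.71×222 = 4.35 + 157.62 = 161.97 → 162
= RGB(96, 139, 162)


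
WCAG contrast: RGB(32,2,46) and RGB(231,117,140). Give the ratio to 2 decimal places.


Linearize each sRGB channel c=v/255: c/12.92 if c ≤ 0.04045 else ((c+0.055)/1.055)^2.4
L = 0.2126×R_lin + 0.7152×G_lin + 0.0722×B_lin
Color 1 (32,2,46):
  R=32: 32/255≈0.1255 > 0.04045 → ((0.1255+0.055)/1.055)^2.4 ≈ 0.01444
  G=2: 2/255≈0.0078 ≤ 0.04045 → 0.0078/12.92 ≈ 0.00061
  B=46: 46/255≈0.1804 > 0.04045 → ((0.1804+0.055)/1.055)^2.4 ≈ 0.02732
  L1 = 0.2126×0.01444 + 0.7152×0.00061 + 0.0722×0.02732 ≈ 0.00548
Color 2 (231,117,140):
  R=231: 231/255≈0.9059 > 0.04045 → ((0.9059+0.055)/1.055)^2.4 ≈ 0.79910
  G=117: 117/255≈0.4588 > 0.04045 → ((0.4588+0.055)/1.055)^2.4 ≈ 0.17789
  B=140: 140/255≈0.5490 > 0.04045 → ((0.5490+0.055)/1.055)^2.4 ≈ 0.26225
  L2 = 0.2126×0.79910 + 0.7152×0.17789 + 0.0722×0.26225 ≈ 0.31605
Lighter = 0.31605, Darker = 0.00548
Ratio = (L_lighter + 0.05) / (L_darker + 0.05)
Ratio = (0.31605 + 0.05) / (0.00548 + 0.05) = 0.36605 / 0.05548 ≈ 6.5982
Ratio ≈ 6.60:1


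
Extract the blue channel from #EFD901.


Color: #EFD901
R = EF = 239
G = D9 = 217
B = 01 = 1
Blue = 1


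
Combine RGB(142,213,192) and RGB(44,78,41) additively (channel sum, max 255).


Additive: each channel = min(255, C₁+C₂)
R: 142+44 = 186 → 186
G: 213+78 = 291 → 255
B: 192+41 = 233 → 233
= RGB(186, 255, 233)


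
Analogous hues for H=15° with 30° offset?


Base hue: 15°
Left analog: (15 - 30) mod 360 = 345°
Right analog: (15 + 30) mod 360 = 45°
Analogous hues = 345° and 45°


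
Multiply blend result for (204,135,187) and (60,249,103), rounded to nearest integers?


Multiply: C = A×B/255, rounded to nearest integer
R: 204×60/255 = 12240/255 ≈ 48.000 → 48
G: 135×249/255 = 33615/255 ≈ 131.824 → 132
B: 187×103/255 = 19261/255 ≈ 75.533 → 76
= RGB(48, 132, 76)


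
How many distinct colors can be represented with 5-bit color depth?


Colors = 2^bits = 2^5
= 32 colors


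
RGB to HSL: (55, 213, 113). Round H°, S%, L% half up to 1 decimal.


Normalize: R'=55/255≈0.2157, G'=213/255≈0.8353, B'=113/255≈0.4431
Max=213/255, Min=55/255, Δ=Max-Min=158/255
L = (Max+Min)/2 = (213+55)/510 = 268/510 = 0.52549… → L = 52.5%
L > 0.5 → S = Δ/(2-Max-Min) = 158/(510-213-55) = 158/242 = 0.65289… → S = 65.3%
(the 1/255 factors cancel in S and H, so raw channel differences can be used)
Max is G' → H = 60 × ((B-R)/Δ + 2) = 60 × ((113-55)/158 + 2)
  58/158 + 2 = 0.3670… + 2 = 2.3670…
  H = 60 × 2.3670… = 142.025…° → H = 142.0°
= HSL(142.0°, 65.3%, 52.5%)


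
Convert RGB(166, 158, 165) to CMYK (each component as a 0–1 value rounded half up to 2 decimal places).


R'=166/255≈0.6510, G'=158/255≈0.6196, B'=165/255≈0.6471
K = 1 - max(R',G',B') = 1 - 166/255 = 89/255 = 0.34901… → 0.35
(1-R'-K)/(1-K) simplifies to (max-R)/max with max = 166:
C = (166-166)/166 = 0/166 = 0 → 0.00
M = (166-158)/166 = 8/166 = 0.04819… → 0.05
Y = (166-165)/166 = 1/166 = 0.00602… → 0.01
= CMYK(0.00, 0.05, 0.01, 0.35)


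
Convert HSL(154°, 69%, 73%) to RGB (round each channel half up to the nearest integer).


H=154°, S=0.69, L=0.73
C = (1-|2L-1|)×S = (1-|0.46|)×0.69 = 0.3726
H' = H/60 = 154/60 ≈ 2.5667; X = C×(1-|H' mod 2 - 1|) = 0.21114
m = L - C/2 = 0.73 - 0.1863 = 0.5437
Sector ⌊H'⌋ = 2 → (R',G',B') = (0.0, 0.3726, 0.21114)
RGB = ((R'+m)×255, (G'+m)×255, (B'+m)×255) = (138.6435, 233.6565, 192.4842)
Round half up → RGB(139, 234, 192)


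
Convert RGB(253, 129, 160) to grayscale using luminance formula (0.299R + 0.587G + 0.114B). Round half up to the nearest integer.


Gray = 0.299×R + 0.587×G + 0.114×B
Gray = 0.299×253 + 0.587×129 + 0.114×160
Gray = 75.647 + 75.723 + 18.240
Gray = 169.610 → round half up → 170
Gray = 170


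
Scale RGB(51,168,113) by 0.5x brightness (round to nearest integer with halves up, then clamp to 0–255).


Multiply each channel by 0.5, round half up, clamp to [0, 255]
R: 51×0.5 = 25.5 → round → 26
G: 168×0.5 = 84
B: 113×0.5 = 56.5 → round → 57
= RGB(26, 84, 57)


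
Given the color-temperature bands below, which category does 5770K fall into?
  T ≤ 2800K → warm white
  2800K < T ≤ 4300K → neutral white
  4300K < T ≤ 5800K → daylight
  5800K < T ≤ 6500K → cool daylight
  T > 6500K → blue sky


Temperature: 5770K
4300K < 5770K ≤ 5800K → daylight
Classification: daylight


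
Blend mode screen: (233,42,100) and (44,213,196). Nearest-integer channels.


Screen: C = 255 - (255-A)×(255-B)/255, rounded to nearest integer
R: 255 - (255-233)×(255-44)/255 = 255 - 4642/255 ≈ 255 - 18.204 = 236.796 → 237
G: 255 - (255-42)×(255-213)/255 = 255 - 8946/255 ≈ 255 - 35.082 = 219.918 → 220
B: 255 - (255-100)×(255-196)/255 = 255 - 9145/255 ≈ 255 - 35.863 = 219.137 → 219
= RGB(237, 220, 219)


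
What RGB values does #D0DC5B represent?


D0 → 208 (R)
DC → 220 (G)
5B → 91 (B)
= RGB(208, 220, 91)


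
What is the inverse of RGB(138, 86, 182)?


Invert: (255-R, 255-G, 255-B)
R: 255-138 = 117
G: 255-86 = 169
B: 255-182 = 73
= RGB(117, 169, 73)


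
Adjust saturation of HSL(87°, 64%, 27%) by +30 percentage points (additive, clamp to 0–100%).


Original S = 64%
Adjustment = +30 percentage points
New S = 64 + (30) = 94
Clamp to [0, 100] → 94
= HSL(87°, 94%, 27%)


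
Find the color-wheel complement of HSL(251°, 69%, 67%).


Complement = opposite side of color wheel = hue + 180°
H' = (251 + 180) mod 360 = 71°
S and L unchanged.
= HSL(71°, 69%, 67%)


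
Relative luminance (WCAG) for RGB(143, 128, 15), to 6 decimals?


Linearize each channel (sRGB transfer function): c = v/255; c_lin = c/12.92 if c ≤ 0.04045, else ((c+0.055)/1.055)^2.4
  R: 143/255 ≈ 0.560784 > 0.04045 → ((0.560784+0.055)/1.055)^2.4 ≈ 0.274677
  G: 128/255 ≈ 0.501961 > 0.04045 → ((0.501961+0.055)/1.055)^2.4 ≈ 0.215861
  B: 15/255 ≈ 0.058824 > 0.04045 → ((0.058824+0.055)/1.055)^2.4 ≈ 0.004777
R_lin = 0.274677, G_lin = 0.215861, B_lin = 0.004777
L = 0.2126×R + 0.7152×G + 0.0722×B
L = 0.2126×0.274677 + 0.7152×0.215861 + 0.0722×0.004777
L ≈ 0.213125


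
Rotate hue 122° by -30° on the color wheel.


New hue = (H + rotation) mod 360
New hue = (122 -30) mod 360
= 92 mod 360
= 92°


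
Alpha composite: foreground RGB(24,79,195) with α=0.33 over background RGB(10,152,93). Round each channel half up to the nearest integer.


C = α×F + (1-α)×B, with 1-α = 0.67
R: 0.33×24 + 0.67×10 = 7.92 + 6.70 = 14.62 → 15
G: 0.33×79 + 0.67×152 = 26.07 + 101.84 = 127.91 → 128
B: 0.33×195 + 0.67×93 = 64.35 + 62.31 = 126.66 → 127
= RGB(15, 128, 127)


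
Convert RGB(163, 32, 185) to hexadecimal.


R = 163 → A3 (hex)
G = 32 → 20 (hex)
B = 185 → B9 (hex)
Hex = #A320B9


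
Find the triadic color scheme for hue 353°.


Triadic: equally spaced at 120° intervals
H1 = 353°
H2 = (353 + 120) mod 360 = 113°
H3 = (353 + 240) mod 360 = 233°
Triadic = 353°, 113°, 233°


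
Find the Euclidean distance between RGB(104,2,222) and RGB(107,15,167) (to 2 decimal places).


d = √[(R₁-R₂)² + (G₁-G₂)² + (B₁-B₂)²]
d = √[(104-107)² + (2-15)² + (222-167)²]
d = √[9 + 169 + 3025]
d = √3203
d ≈ 56.60


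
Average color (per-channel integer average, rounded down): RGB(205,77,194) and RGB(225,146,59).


Midpoint: each channel = ⌊(C₁+C₂)/2⌋
R: ⌊(205+225)/2⌋ = 215
G: ⌊(77+146)/2⌋ = 111
B: ⌊(194+59)/2⌋ = 126
= RGB(215, 111, 126)


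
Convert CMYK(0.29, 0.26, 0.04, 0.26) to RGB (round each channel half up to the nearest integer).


R = 255 × (1-C) × (1-K) = 255 × 0.71 × 0.74 = 133.977 → 134
G = 255 × (1-M) × (1-K) = 255 × 0.74 × 0.74 = 139.638 → 140
B = 255 × (1-Y) × (1-K) = 255 × 0.96 × 0.74 = 181.152 → 181
= RGB(134, 140, 181)


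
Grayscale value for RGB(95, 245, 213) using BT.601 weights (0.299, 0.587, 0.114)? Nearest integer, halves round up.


Gray = 0.299×R + 0.587×G + 0.114×B
Gray = 0.299×95 + 0.587×245 + 0.114×213
Gray = 28.405 + 143.815 + 24.282
Gray = 196.502 → round half up → 197
Gray = 197


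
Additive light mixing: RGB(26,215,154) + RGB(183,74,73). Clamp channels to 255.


Additive: each channel = min(255, C₁+C₂)
R: 26+183 = 209 → 209
G: 215+74 = 289 → 255
B: 154+73 = 227 → 227
= RGB(209, 255, 227)


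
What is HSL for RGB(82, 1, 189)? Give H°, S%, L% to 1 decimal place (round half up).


Normalize: R'=82/255≈0.3216, G'=1/255≈0.0039, B'=189/255≈0.7412
Max=189/255, Min=1/255, Δ=Max-Min=188/255
L = (Max+Min)/2 = (189+1)/510 = 190/510 = 0.37254… → L = 37.3%
L ≤ 0.5 → S = Δ/(Max+Min) = 188/(189+1) = 188/190 = 0.98947… → S = 98.9%
(the 1/255 factors cancel in S and H, so raw channel differences can be used)
Max is B' → H = 60 × ((R-G)/Δ + 4) = 60 × ((82-1)/188 + 4)
  81/188 + 4 = 0.4308… + 4 = 4.4308…
  H = 60 × 4.4308… = 265.851…° → H = 265.9°
= HSL(265.9°, 98.9%, 37.3%)


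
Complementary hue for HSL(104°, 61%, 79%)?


Complement = opposite side of color wheel = hue + 180°
H' = (104 + 180) mod 360 = 284°
S and L unchanged.
= HSL(284°, 61%, 79%)


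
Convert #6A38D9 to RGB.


6A → 106 (R)
38 → 56 (G)
D9 → 217 (B)
= RGB(106, 56, 217)


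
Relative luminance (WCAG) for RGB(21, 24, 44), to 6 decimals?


Linearize each channel (sRGB transfer function): c = v/255; c_lin = c/12.92 if c ≤ 0.04045, else ((c+0.055)/1.055)^2.4
  R: 21/255 ≈ 0.082353 > 0.04045 → ((0.082353+0.055)/1.055)^2.4 ≈ 0.007499
  G: 24/255 ≈ 0.094118 > 0.04045 → ((0.094118+0.055)/1.055)^2.4 ≈ 0.009134
  B: 44/255 ≈ 0.172549 > 0.04045 → ((0.172549+0.055)/1.055)^2.4 ≈ 0.025187
R_lin = 0.007499, G_lin = 0.009134, B_lin = 0.025187
L = 0.2126×R + 0.7152×G + 0.0722×B
L = 0.2126×0.007499 + 0.7152×0.009134 + 0.0722×0.025187
L ≈ 0.009945


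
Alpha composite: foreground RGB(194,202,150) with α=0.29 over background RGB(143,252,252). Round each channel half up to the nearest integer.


C = α×F + (1-α)×B, with 1-α = 0.71
R: 0.29×194 + 0.71×143 = 56.26 + 101.53 = 157.79 → 158
G: 0.29×202 + 0.71×252 = 58.58 + 178.92 = 237.50 → 238
B: 0.29×150 + 0.71×252 = 43.50 + 178.92 = 222.42 → 222
= RGB(158, 238, 222)


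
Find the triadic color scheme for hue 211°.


Triadic: equally spaced at 120° intervals
H1 = 211°
H2 = (211 + 120) mod 360 = 331°
H3 = (211 + 240) mod 360 = 91°
Triadic = 211°, 331°, 91°


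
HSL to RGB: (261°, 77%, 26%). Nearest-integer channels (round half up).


H=261°, S=0.77, L=0.26
C = (1-|2L-1|)×S = (1-|-0.48|)×0.77 = 0.4004
H' = H/60 = 261/60 ≈ 4.3500; X = C×(1-|H' mod 2 - 1|) = 0.14014
m = L - C/2 = 0.26 - 0.2002 = 0.0598
Sector ⌊H'⌋ = 4 → (R',G',B') = (0.14014, 0.0, 0.4004)
RGB = ((R'+m)×255, (G'+m)×255, (B'+m)×255) = (50.9847, 15.249, 117.351)
Round half up → RGB(51, 15, 117)


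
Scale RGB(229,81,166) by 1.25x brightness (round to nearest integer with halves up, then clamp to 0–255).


Multiply each channel by 1.25, round half up, clamp to [0, 255]
R: 229×1.25 = 286.25 → round → 286 → clamp → 255
G: 81×1.25 = 101.25 → round → 101
B: 166×1.25 = 207.5 → round → 208
= RGB(255, 101, 208)


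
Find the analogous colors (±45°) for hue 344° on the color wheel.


Base hue: 344°
Left analog: (344 - 45) mod 360 = 299°
Right analog: (344 + 45) mod 360 = 29°
Analogous hues = 299° and 29°


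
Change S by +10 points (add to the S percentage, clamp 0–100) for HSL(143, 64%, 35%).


Original S = 64%
Adjustment = +10 percentage points
New S = 64 + (10) = 74
Clamp to [0, 100] → 74
= HSL(143°, 74%, 35%)


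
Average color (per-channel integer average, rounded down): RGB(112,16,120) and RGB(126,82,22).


Midpoint: each channel = ⌊(C₁+C₂)/2⌋
R: ⌊(112+126)/2⌋ = 119
G: ⌊(16+82)/2⌋ = 49
B: ⌊(120+22)/2⌋ = 71
= RGB(119, 49, 71)


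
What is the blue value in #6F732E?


Color: #6F732E
R = 6F = 111
G = 73 = 115
B = 2E = 46
Blue = 46


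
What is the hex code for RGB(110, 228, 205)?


R = 110 → 6E (hex)
G = 228 → E4 (hex)
B = 205 → CD (hex)
Hex = #6EE4CD


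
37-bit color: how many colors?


Colors = 2^bits = 2^37
= 137,438,953,472 colors


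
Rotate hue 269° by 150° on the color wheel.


New hue = (H + rotation) mod 360
New hue = (269 + 150) mod 360
= 419 mod 360
= 59°


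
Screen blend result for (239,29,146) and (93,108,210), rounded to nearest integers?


Screen: C = 255 - (255-A)×(255-B)/255, rounded to nearest integer
R: 255 - (255-239)×(255-93)/255 = 255 - 2592/255 ≈ 255 - 10.165 = 244.835 → 245
G: 255 - (255-29)×(255-108)/255 = 255 - 33222/255 ≈ 255 - 130.282 = 124.718 → 125
B: 255 - (255-146)×(255-210)/255 = 255 - 4905/255 ≈ 255 - 19.235 = 235.765 → 236
= RGB(245, 125, 236)
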